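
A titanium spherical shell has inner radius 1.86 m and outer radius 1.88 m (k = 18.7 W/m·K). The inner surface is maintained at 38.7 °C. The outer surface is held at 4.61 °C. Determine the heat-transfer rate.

Q = 1400 kW

Q = 4πk·ΔT/(1/r₁ − 1/r₂) = 4π × 18.7 × 34.09 / (1/1.86 − 1/1.88) = 1.40×10^6 W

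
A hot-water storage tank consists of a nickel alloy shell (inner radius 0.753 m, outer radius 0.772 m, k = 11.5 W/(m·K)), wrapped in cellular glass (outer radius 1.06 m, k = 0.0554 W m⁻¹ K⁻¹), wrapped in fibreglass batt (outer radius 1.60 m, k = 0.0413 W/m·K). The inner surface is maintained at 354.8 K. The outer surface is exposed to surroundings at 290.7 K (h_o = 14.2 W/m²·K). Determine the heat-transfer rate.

Series thermal resistances, inner to outer:
  R_nickel alloy = (1/0.753 − 1/0.772)/(4πk) = 0.03268/(4π·11.5) = 2.262×10^-4 K/W
  R_cellular glass = (1/0.772 − 1/1.06)/(4πk) = 0.3519/(4π·0.0554) = 0.5055 K/W
  R_fibreglass batt = (1/1.06 − 1/1.60)/(4πk) = 0.3184/(4π·0.0413) = 0.6135 K/W
  R_conv,out = 1/(4πr²h) = 1/(4π·1.60²·14.2) = 0.002189 K/W
ΣR = 2.262×10^-4 + 0.5055 + 0.6135 + 0.002189 = 1.121 K/W
Q = ΔT/ΣR = (354.8 K − 290.7 K)/1.121 = 57.2 W

Q = 57.2 W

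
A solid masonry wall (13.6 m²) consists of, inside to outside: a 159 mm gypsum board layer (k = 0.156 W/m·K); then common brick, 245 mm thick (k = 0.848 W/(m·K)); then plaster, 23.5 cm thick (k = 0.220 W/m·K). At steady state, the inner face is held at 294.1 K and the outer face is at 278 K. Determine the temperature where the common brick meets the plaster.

Resistance network (inner→outer):
  R_gypsum board = L/(kA) = 0.159/(0.156·13.6) = 0.07494 K/W
  R_common brick = L/(kA) = 0.245/(0.848·13.6) = 0.02124 K/W
  R_plaster = L/(kA) = 0.235/(0.220·13.6) = 0.07854 K/W
ΣR = 0.07494 + 0.02124 + 0.07854 = 0.1747 K/W
Q = ΔT/ΣR = (294.1 K − 278 K)/0.1747 = 92.16 W
From the inner boundary to the common brick/plaster interface, ΣR_partial = 0.09618 K/W.
T_interface = T_in − Q·ΣR_partial = 294.1 K − (92.16)(0.09618) = 285.2 K

T = 285.2 K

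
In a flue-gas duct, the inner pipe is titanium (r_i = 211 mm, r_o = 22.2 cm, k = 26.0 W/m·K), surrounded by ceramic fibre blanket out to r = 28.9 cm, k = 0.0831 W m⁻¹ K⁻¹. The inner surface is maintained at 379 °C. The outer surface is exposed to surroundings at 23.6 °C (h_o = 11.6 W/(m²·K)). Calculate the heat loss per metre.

Q' = 643 W/m

Treat each layer as a resistance in series:
  R'_titanium = ln(0.222/0.211)/(2πk) = 0.05082/(2π·26.0) = 3.111×10^-4 m·K/W
  R'_ceramic fibre blanket = ln(0.289/0.222)/(2πk) = 0.2637/(2π·0.0831) = 0.5051 m·K/W
  R'_conv,out = 1/(2πr h) = 1/(2π·0.289·11.6) = 0.04747 m·K/W
ΣR = 3.111×10^-4 + 0.5051 + 0.04747 = 0.5529 m·K/W
Q' = ΔT/ΣR = (379 °C − 23.6 °C)/0.5529 = 643 W/m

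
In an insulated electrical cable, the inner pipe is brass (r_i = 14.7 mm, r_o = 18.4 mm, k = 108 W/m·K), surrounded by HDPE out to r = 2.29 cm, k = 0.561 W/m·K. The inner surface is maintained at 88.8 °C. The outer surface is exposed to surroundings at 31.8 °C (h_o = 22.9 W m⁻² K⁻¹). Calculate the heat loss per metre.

Q' = 156 W/m

Resistance network (inner→outer):
  R'_brass = ln(0.0184/0.0147)/(2πk) = 0.2245/(2π·108) = 3.308×10^-4 m·K/W
  R'_HDPE = ln(0.0229/0.0184)/(2πk) = 0.2188/(2π·0.561) = 0.06207 m·K/W
  R'_conv,out = 1/(2πr h) = 1/(2π·0.0229·22.9) = 0.3035 m·K/W
ΣR = 3.308×10^-4 + 0.06207 + 0.3035 = 0.3659 m·K/W
Q' = ΔT/ΣR = (88.8 °C − 31.8 °C)/0.3659 = 156 W/m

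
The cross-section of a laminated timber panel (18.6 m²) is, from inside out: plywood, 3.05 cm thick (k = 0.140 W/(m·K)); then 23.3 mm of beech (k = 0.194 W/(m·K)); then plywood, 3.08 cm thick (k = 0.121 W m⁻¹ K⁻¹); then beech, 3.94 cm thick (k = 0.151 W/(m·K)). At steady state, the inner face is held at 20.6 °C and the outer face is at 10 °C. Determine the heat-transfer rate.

Resistance network (inner→outer):
  R_plywood = L/(kA) = 0.0305/(0.140·18.6) = 0.01171 K/W
  R_beech = L/(kA) = 0.0233/(0.194·18.6) = 0.006457 K/W
  R_plywood = L/(kA) = 0.0308/(0.121·18.6) = 0.01369 K/W
  R_beech = L/(kA) = 0.0394/(0.151·18.6) = 0.01403 K/W
ΣR = 0.01171 + 0.006457 + 0.01369 + 0.01403 = 0.04589 K/W
Q = ΔT/ΣR = (20.6 °C − 10 °C)/0.04589 = 231 W

Q = 231 W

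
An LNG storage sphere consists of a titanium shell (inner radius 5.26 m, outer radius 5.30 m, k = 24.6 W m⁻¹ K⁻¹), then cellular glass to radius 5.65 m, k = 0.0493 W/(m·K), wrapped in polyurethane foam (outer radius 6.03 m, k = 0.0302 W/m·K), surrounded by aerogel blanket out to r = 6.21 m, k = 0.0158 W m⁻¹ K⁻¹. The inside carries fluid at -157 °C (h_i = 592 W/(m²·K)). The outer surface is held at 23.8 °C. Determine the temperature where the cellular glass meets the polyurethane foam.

Series thermal resistances, inner to outer:
  R_conv,in = 1/(4πr²h) = 1/(4π·5.26²·592) = 4.858×10^-6 K/W
  R_titanium = (1/5.26 − 1/5.30)/(4πk) = 0.001435/(4π·24.6) = 4.641×10^-6 K/W
  R_cellular glass = (1/5.30 − 1/5.65)/(4πk) = 0.01169/(4π·0.0493) = 0.01887 K/W
  R_polyurethane foam = (1/5.65 − 1/6.03)/(4πk) = 0.01115/(4π·0.0302) = 0.02939 K/W
  R_aerogel blanket = (1/6.03 − 1/6.21)/(4πk) = 0.004807/(4π·0.0158) = 0.02421 K/W
ΣR = 4.858×10^-6 + 4.641×10^-6 + 0.01887 + 0.02939 + 0.02421 = 0.07248 K/W
Q = ΔT/ΣR = (-157 °C − 23.8 °C)/0.07248 = -2494 W
From the inner boundary to the cellular glass/polyurethane foam interface, ΣR_partial = 0.01888 K/W.
T_interface = T_in − Q·ΣR_partial = -157 °C − (-2494)(0.01888) = -110 °C

T = -110 °C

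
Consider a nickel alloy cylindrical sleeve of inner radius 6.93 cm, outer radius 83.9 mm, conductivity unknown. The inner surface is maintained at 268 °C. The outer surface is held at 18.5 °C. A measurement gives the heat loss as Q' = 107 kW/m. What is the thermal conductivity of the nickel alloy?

ΣR = ΔT/Q' = |268 − 18.5|/1.07×10^5 = 0.002332 m·K/W
ln(r₂/r₁)/(2πk) = 0.002332 ⇒ k = 0.1912/(2π·0.002332) = 13.0 W/m·K

k = 13.0 W/m·K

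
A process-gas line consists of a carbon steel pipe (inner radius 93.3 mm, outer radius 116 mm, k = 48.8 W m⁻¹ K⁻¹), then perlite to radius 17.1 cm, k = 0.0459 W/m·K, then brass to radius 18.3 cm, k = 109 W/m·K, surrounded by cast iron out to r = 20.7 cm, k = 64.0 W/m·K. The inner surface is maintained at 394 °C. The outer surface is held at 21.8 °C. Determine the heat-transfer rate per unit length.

Q' = 276 W/m

Resistance network (inner→outer):
  R'_carbon steel = ln(0.116/0.0933)/(2πk) = 0.2178/(2π·48.8) = 7.102×10^-4 m·K/W
  R'_perlite = ln(0.171/0.116)/(2πk) = 0.3881/(2π·0.0459) = 1.346 m·K/W
  R'_brass = ln(0.183/0.171)/(2πk) = 0.06782/(2π·109) = 9.903×10^-5 m·K/W
  R'_cast iron = ln(0.207/0.183)/(2πk) = 0.1232/(2π·64.0) = 3.065×10^-4 m·K/W
ΣR = 7.102×10^-4 + 1.346 + 9.903×10^-5 + 3.065×10^-4 = 1.347 m·K/W
Q' = ΔT/ΣR = (394 °C − 21.8 °C)/1.347 = 276 W/m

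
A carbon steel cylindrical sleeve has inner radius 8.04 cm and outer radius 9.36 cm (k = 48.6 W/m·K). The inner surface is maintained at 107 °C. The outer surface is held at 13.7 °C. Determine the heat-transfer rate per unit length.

Q' = 187 kW/m

Q' = 2πk·ΔT/ln(r₂/r₁) = 2π × 48.6 × 93.3 / ln(0.0936/0.0804) = 1.87×10^5 W/m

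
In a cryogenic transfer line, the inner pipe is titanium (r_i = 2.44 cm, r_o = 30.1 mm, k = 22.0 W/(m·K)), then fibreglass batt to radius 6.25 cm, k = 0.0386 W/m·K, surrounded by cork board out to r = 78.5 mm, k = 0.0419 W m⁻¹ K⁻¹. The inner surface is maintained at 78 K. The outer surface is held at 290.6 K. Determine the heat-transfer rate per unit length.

Q' = 54.8 W/m

Resistance network (inner→outer):
  R'_titanium = ln(0.0301/0.0244)/(2πk) = 0.2099/(2π·22.0) = 0.001519 m·K/W
  R'_fibreglass batt = ln(0.0625/0.0301)/(2πk) = 0.7306/(2π·0.0386) = 3.013 m·K/W
  R'_cork board = ln(0.0785/0.0625)/(2πk) = 0.2279/(2π·0.0419) = 0.8658 m·K/W
ΣR = 0.001519 + 3.013 + 0.8658 = 3.880 m·K/W
Q' = ΔT/ΣR = (78 K − 290.6 K)/3.880 = -54.8 W/m
(Negative Q' ⇒ heat flows inward; heat gain = 54.8 W/m.)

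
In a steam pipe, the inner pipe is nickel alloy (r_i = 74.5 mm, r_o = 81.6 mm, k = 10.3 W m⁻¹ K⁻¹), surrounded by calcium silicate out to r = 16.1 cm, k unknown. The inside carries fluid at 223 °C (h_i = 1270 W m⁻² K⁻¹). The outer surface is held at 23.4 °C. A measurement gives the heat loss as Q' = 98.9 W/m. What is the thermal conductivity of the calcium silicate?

k = 0.0537 W/m·K

ΣR = ΔT/Q' = |223 − 23.4|/98.9 = 2.018 m·K/W
Known resistances:
  R'_conv,in = 1/(2πr h) = 1/(2π·0.0745·1270) = 0.001682 m·K/W
  R'_nickel alloy = ln(0.0816/0.0745)/(2πk) = 0.09103/(2π·10.3) = 0.001407 m·K/W
R_calcium silicate = ΣR − ΣR_known = 2.018 − 0.003089 = 2.015 m·K/W
ln(r₂/r₁)/(2πk) = 2.015 ⇒ k = 0.6796/(2π·2.015) = 0.0537 W/m·K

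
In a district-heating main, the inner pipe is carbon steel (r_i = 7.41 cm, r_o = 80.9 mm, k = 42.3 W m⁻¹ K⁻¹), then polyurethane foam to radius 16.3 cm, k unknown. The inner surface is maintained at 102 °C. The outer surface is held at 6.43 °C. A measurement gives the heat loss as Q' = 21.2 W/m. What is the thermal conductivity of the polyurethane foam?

k = 0.0247 W/m·K

ΣR = ΔT/Q' = |102 − 6.43|/21.2 = 4.508 m·K/W
Known resistances:
  R'_carbon steel = ln(0.0809/0.0741)/(2πk) = 0.08780/(2π·42.3) = 3.303×10^-4 m·K/W
R_polyurethane foam = ΣR − ΣR_known = 4.508 − 3.303×10^-4 = 4.508 m·K/W
ln(r₂/r₁)/(2πk) = 4.508 ⇒ k = 0.7005/(2π·4.508) = 0.0247 W/m·K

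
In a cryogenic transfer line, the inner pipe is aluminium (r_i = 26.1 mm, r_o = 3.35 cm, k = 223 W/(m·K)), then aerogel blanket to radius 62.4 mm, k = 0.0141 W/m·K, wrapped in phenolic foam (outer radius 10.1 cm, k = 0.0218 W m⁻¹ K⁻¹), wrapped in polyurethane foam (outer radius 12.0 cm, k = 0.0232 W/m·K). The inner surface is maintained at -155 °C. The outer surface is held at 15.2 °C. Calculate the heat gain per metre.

Treat each layer as a resistance in series:
  R'_aluminium = ln(0.0335/0.0261)/(2πk) = 0.2496/(2π·223) = 1.781×10^-4 m·K/W
  R'_aerogel blanket = ln(0.0624/0.0335)/(2πk) = 0.6220/(2π·0.0141) = 7.021 m·K/W
  R'_phenolic foam = ln(0.101/0.0624)/(2πk) = 0.4816/(2π·0.0218) = 3.516 m·K/W
  R'_polyurethane foam = ln(0.120/0.101)/(2πk) = 0.1724/(2π·0.0232) = 1.182 m·K/W
ΣR = 1.781×10^-4 + 7.021 + 3.516 + 1.182 = 11.72 m·K/W
Q' = ΔT/ΣR = (-155 °C − 15.2 °C)/11.72 = -14.5 W/m
(Negative Q' ⇒ heat flows inward; heat gain = 14.5 W/m.)

Q' = 14.5 W/m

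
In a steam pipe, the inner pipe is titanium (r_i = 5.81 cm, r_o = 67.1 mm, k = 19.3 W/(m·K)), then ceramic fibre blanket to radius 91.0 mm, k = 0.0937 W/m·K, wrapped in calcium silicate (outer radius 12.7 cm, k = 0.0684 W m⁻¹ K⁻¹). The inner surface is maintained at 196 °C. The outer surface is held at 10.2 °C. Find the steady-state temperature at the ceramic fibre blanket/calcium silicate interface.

T = 122 °C

Resistance network (inner→outer):
  R'_titanium = ln(0.0671/0.0581)/(2πk) = 0.1440/(2π·19.3) = 0.001188 m·K/W
  R'_ceramic fibre blanket = ln(0.0910/0.0671)/(2πk) = 0.3047/(2π·0.0937) = 0.5175 m·K/W
  R'_calcium silicate = ln(0.127/0.0910)/(2πk) = 0.3333/(2π·0.0684) = 0.7756 m·K/W
ΣR = 0.001188 + 0.5175 + 0.7756 = 1.294 m·K/W
Q' = ΔT/ΣR = (196 °C − 10.2 °C)/1.294 = 143.6 W/m
From the inner boundary to the ceramic fibre blanket/calcium silicate interface, ΣR_partial = 0.5187 m·K/W.
T_interface = T_in − Q'·ΣR_partial = 196 °C − (143.6)(0.5187) = 122 °C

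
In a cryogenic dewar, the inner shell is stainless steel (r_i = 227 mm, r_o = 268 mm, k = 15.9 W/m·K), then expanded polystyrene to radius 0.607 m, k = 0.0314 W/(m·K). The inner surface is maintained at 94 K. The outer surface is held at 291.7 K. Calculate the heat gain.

Resistance network (inner→outer):
  R_stainless steel = (1/0.227 − 1/0.268)/(4πk) = 0.6739/(4π·15.9) = 0.003373 K/W
  R_expanded polystyrene = (1/0.268 − 1/0.607)/(4πk) = 2.084/(4π·0.0314) = 5.281 K/W
ΣR = 0.003373 + 5.281 = 5.284 K/W
Q = ΔT/ΣR = (94 K − 291.7 K)/5.284 = -37.4 W
(Negative Q ⇒ heat flows inward; heat gain = 37.4 W.)

Q = 37.4 W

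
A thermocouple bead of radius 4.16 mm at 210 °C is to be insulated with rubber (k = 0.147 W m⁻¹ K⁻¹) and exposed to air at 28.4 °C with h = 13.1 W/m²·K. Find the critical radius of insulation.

For a sphere, r_cr = 2k_ins/h = 2·0.147/13.1 = 0.0224 m = 2.24 cm

r_cr = 2.24 cm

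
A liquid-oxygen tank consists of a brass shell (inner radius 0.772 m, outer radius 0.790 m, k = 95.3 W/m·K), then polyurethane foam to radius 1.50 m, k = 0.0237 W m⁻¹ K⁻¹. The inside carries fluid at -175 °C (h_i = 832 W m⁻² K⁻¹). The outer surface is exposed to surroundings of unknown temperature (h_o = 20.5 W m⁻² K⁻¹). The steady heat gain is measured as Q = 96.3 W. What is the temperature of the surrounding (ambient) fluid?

Sum the resistances:
  R_conv,in = 1/(4πr²h) = 1/(4π·0.772²·832) = 1.605×10^-4 K/W
  R_brass = (1/0.772 − 1/0.790)/(4πk) = 0.02951/(4π·95.3) = 2.464×10^-5 K/W
  R_polyurethane foam = (1/0.790 − 1/1.50)/(4πk) = 0.5992/(4π·0.0237) = 2.012 K/W
  R_conv,out = 1/(4πr²h) = 1/(4π·1.50²·20.5) = 0.001725 K/W
ΣR = 2.014 K/W
ΔT = Q·ΣR = 96.3 × 2.014 = 193.9 K
Heat flows inward, so T_out = T_in + ΔT = -175 + 193.9 = 18.9 °C

T_out = 18.9 °C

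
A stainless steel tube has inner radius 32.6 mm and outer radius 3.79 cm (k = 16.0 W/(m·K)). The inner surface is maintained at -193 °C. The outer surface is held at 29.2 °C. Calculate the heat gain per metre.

Q' = 2πk·ΔT/ln(r₂/r₁) = 2π × 16.0 × 222.2 / ln(0.0379/0.0326) = 1.48×10^5 W/m

Q' = 148 kW/m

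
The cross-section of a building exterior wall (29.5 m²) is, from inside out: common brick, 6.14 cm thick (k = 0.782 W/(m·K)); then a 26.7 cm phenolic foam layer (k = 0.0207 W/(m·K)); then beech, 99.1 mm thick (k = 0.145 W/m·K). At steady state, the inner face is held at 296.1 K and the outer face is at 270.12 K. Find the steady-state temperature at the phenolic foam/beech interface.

Resistance network (inner→outer):
  R_common brick = L/(kA) = 0.0614/(0.782·29.5) = 0.002662 K/W
  R_phenolic foam = L/(kA) = 0.267/(0.0207·29.5) = 0.4372 K/W
  R_beech = L/(kA) = 0.0991/(0.145·29.5) = 0.02317 K/W
ΣR = 0.002662 + 0.4372 + 0.02317 = 0.4630 K/W
Q = ΔT/ΣR = (296.1 K − 270.12 K)/0.4630 = 56.11 W
From the inner boundary to the phenolic foam/beech interface, ΣR_partial = 0.4399 K/W.
T_interface = T_in − Q·ΣR_partial = 296.1 K − (56.11)(0.4399) = 271.42 K

T = 271.42 K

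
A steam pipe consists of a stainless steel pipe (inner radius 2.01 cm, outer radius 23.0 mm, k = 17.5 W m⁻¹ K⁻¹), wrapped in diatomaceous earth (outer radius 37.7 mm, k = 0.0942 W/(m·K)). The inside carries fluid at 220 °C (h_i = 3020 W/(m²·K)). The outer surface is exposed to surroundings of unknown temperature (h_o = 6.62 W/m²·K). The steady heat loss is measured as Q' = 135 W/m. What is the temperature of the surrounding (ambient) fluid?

Sum the resistances:
  R'_conv,in = 1/(2πr h) = 1/(2π·0.0201·3020) = 0.002622 m·K/W
  R'_stainless steel = ln(0.0230/0.0201)/(2πk) = 0.1348/(2π·17.5) = 0.001226 m·K/W
  R'_diatomaceous earth = ln(0.0377/0.0230)/(2πk) = 0.4942/(2π·0.0942) = 0.8349 m·K/W
  R'_conv,out = 1/(2πr h) = 1/(2π·0.0377·6.62) = 0.6377 m·K/W
ΣR = 1.476 m·K/W
ΔT = Q'·ΣR = 135 × 1.476 = 199.3 K
Heat flows outward, so T_out = T_in − ΔT = 220 − 199.3 = 20.7 °C

T_out = 20.7 °C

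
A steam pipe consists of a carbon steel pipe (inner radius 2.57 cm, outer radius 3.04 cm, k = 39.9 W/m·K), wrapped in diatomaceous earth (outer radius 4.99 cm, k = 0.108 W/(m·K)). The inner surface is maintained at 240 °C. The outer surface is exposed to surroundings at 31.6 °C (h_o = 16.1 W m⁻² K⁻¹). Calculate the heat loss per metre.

Treat each layer as a resistance in series:
  R'_carbon steel = ln(0.0304/0.0257)/(2πk) = 0.1680/(2π·39.9) = 6.699×10^-4 m·K/W
  R'_diatomaceous earth = ln(0.0499/0.0304)/(2πk) = 0.4956/(2π·0.108) = 0.7303 m·K/W
  R'_conv,out = 1/(2πr h) = 1/(2π·0.0499·16.1) = 0.1981 m·K/W
ΣR = 6.699×10^-4 + 0.7303 + 0.1981 = 0.9291 m·K/W
Q' = ΔT/ΣR = (240 °C − 31.6 °C)/0.9291 = 224 W/m

Q' = 224 W/m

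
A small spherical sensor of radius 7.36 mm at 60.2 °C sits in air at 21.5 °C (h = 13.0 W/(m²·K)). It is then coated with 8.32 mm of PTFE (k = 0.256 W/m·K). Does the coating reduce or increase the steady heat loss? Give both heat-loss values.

Critical radius for a sphere: r_cr = 2k/h = 0.0394 m = 3.94 cm.
Outer radius after coating: r₂ = 0.00736 + 0.00832 = 0.01568 m.
Since r₁ < r_cr and r₂ ≤ r_cr, the coating moves toward the maximum at r_cr — heat loss rises.
Bare: R = 1/(4πr₁²h) = 113.0 K/W; Q = 38.7/113.0 = 0.342 W.
Coated: R = R_cond + R_conv = 47.31 K/W; Q = 38.7/47.31 = 0.818 W.

increases: 0.342 → 0.818 W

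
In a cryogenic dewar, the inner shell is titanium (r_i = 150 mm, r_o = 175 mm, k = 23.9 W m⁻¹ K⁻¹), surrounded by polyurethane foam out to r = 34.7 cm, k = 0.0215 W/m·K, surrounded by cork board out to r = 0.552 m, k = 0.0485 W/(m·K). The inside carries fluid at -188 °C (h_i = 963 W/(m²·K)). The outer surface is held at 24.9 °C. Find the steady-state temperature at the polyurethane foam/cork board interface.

Treat each layer as a resistance in series:
  R_conv,in = 1/(4πr²h) = 1/(4π·0.150²·963) = 0.003673 K/W
  R_titanium = (1/0.150 − 1/0.175)/(4πk) = 0.9524/(4π·23.9) = 0.003171 K/W
  R_polyurethane foam = (1/0.175 − 1/0.347)/(4πk) = 2.832/(4π·0.0215) = 10.48 K/W
  R_cork board = (1/0.347 − 1/0.552)/(4πk) = 1.070/(4π·0.0485) = 1.756 K/W
ΣR = 0.003673 + 0.003171 + 10.48 + 1.756 = 12.24 K/W
Q = ΔT/ΣR = (-188 °C − 24.9 °C)/12.24 = -17.39 W
From the inner boundary to the polyurethane foam/cork board interface, ΣR_partial = 10.49 K/W.
T_interface = T_in − Q·ΣR_partial = -188 °C − (-17.39)(10.49) = -5.6 °C

T = -5.6 °C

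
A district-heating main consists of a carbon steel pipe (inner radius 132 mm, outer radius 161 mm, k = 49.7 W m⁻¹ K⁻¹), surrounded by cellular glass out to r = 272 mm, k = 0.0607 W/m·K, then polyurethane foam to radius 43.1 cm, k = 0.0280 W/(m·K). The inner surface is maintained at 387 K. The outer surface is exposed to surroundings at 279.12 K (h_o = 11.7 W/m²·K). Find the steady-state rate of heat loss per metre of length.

Treat each layer as a resistance in series:
  R'_carbon steel = ln(0.161/0.132)/(2πk) = 0.1986/(2π·49.7) = 6.360×10^-4 m·K/W
  R'_cellular glass = ln(0.272/0.161)/(2πk) = 0.5244/(2π·0.0607) = 1.375 m·K/W
  R'_polyurethane foam = ln(0.431/0.272)/(2πk) = 0.4603/(2π·0.0280) = 2.616 m·K/W
  R'_conv,out = 1/(2πr h) = 1/(2π·0.431·11.7) = 0.03156 m·K/W
ΣR = 6.360×10^-4 + 1.375 + 2.616 + 0.03156 = 4.023 m·K/W
Q' = ΔT/ΣR = (387 K − 279.12 K)/4.023 = 26.8 W/m

Q' = 26.8 W/m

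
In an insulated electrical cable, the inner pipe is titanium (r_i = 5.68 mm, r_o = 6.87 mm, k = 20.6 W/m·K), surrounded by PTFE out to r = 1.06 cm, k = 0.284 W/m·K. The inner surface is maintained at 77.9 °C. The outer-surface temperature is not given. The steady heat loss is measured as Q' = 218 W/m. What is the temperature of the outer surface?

Series resistances:
  R'_titanium = ln(0.00687/0.00568)/(2πk) = 0.1902/(2π·20.6) = 0.001470 m·K/W
  R'_PTFE = ln(0.0106/0.00687)/(2πk) = 0.4337/(2π·0.284) = 0.2430 m·K/W
ΣR = 0.2445 m·K/W
ΔT = Q'·ΣR = 218 × 0.2445 = 53.30 K
Heat flows outward, so T_out = T_in − ΔT = 77.9 − 53.30 = 24.6 °C

T_out = 24.6 °C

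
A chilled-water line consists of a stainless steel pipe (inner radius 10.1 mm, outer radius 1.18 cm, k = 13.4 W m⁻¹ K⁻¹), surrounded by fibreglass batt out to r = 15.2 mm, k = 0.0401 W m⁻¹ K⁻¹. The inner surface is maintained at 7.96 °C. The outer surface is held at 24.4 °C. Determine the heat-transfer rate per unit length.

Series thermal resistances, inner to outer:
  R'_stainless steel = ln(0.0118/0.0101)/(2πk) = 0.1556/(2π·13.4) = 0.001848 m·K/W
  R'_fibreglass batt = ln(0.0152/0.0118)/(2πk) = 0.2532/(2π·0.0401) = 1.005 m·K/W
ΣR = 0.001848 + 1.005 = 1.007 m·K/W
Q' = ΔT/ΣR = (7.96 °C − 24.4 °C)/1.007 = -16.3 W/m
(Negative Q' ⇒ heat flows inward; heat gain = 16.3 W/m.)

Q' = 16.3 W/m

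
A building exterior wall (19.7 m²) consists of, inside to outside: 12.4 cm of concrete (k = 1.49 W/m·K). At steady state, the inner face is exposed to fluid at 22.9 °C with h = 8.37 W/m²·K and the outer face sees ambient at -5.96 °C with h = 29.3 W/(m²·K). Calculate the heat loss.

Q = 2400 W

Treat each layer as a resistance in series:
  R_conv,in = 1/(hA) = 1/(8.37·19.7) = 0.006065 K/W
  R_concrete = L/(kA) = 0.124/(1.49·19.7) = 0.004224 K/W
  R_conv,out = 1/(hA) = 1/(29.3·19.7) = 0.001732 K/W
ΣR = 0.006065 + 0.004224 + 0.001732 = 0.01202 K/W
Q = ΔT/ΣR = (22.9 °C − -5.96 °C)/0.01202 = 2400 W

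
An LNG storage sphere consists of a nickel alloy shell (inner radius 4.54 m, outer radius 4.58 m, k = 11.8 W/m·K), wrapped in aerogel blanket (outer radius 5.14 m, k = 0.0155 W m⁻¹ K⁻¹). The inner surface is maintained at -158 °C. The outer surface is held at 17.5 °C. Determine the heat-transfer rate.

Q = 1440 W

Treat each layer as a resistance in series:
  R_nickel alloy = (1/4.54 − 1/4.58)/(4πk) = 0.001924/(4π·11.8) = 1.297×10^-5 K/W
  R_aerogel blanket = (1/4.58 − 1/5.14)/(4πk) = 0.02379/(4π·0.0155) = 0.1221 K/W
ΣR = 1.297×10^-5 + 0.1221 = 0.1221 K/W
Q = ΔT/ΣR = (-158 °C − 17.5 °C)/0.1221 = -1440 W
(Negative Q ⇒ heat flows inward; heat gain = 1440 W.)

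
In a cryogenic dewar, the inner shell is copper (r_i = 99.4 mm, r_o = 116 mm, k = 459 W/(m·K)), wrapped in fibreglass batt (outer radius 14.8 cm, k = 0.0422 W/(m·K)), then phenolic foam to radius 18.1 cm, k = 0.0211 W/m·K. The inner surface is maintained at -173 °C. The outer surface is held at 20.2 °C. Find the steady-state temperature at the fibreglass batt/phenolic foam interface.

T = -89.8 °C

Resistance network (inner→outer):
  R_copper = (1/0.0994 − 1/0.116)/(4πk) = 1.440/(4π·459) = 2.496×10^-4 K/W
  R_fibreglass batt = (1/0.116 − 1/0.148)/(4πk) = 1.864/(4π·0.0422) = 3.515 K/W
  R_phenolic foam = (1/0.148 − 1/0.181)/(4πk) = 1.232/(4π·0.0211) = 4.646 K/W
ΣR = 2.496×10^-4 + 3.515 + 4.646 = 8.161 K/W
Q = ΔT/ΣR = (-173 °C − 20.2 °C)/8.161 = -23.67 W
From the inner boundary to the fibreglass batt/phenolic foam interface, ΣR_partial = 3.515 K/W.
T_interface = T_in − Q·ΣR_partial = -173 °C − (-23.67)(3.515) = -89.8 °C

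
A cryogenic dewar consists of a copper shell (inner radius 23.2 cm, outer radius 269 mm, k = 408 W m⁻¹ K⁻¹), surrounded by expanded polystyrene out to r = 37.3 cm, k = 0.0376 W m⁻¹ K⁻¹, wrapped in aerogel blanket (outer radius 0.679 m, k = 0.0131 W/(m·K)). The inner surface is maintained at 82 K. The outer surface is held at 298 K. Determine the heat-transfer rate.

Resistance network (inner→outer):
  R_copper = (1/0.232 − 1/0.269)/(4πk) = 0.5929/(4π·408) = 1.156×10^-4 K/W
  R_expanded polystyrene = (1/0.269 − 1/0.373)/(4πk) = 1.037/(4π·0.0376) = 2.194 K/W
  R_aerogel blanket = (1/0.373 − 1/0.679)/(4πk) = 1.208/(4π·0.0131) = 7.339 K/W
ΣR = 1.156×10^-4 + 2.194 + 7.339 = 9.533 K/W
Q = ΔT/ΣR = (82 K − 298 K)/9.533 = -22.7 W
(Negative Q ⇒ heat flows inward; heat gain = 22.7 W.)

Q = 22.7 W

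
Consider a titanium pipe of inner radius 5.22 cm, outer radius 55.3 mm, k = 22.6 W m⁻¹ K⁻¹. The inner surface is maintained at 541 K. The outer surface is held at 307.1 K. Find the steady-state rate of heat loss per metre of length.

Q' = 2πk·ΔT/ln(r₂/r₁) = 2π × 22.6 × 233.9 / ln(0.0553/0.0522) = 5.76×10^5 W/m

Q' = 5.76×10^5 W/m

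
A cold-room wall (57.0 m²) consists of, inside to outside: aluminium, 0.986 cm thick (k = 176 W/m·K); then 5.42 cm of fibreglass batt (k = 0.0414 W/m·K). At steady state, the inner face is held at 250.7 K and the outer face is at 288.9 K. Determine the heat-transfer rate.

Q = 1660 W

Treat each layer as a resistance in series:
  R_aluminium = L/(kA) = 0.00986/(176·57.0) = 9.829×10^-7 K/W
  R_fibreglass batt = L/(kA) = 0.0542/(0.0414·57.0) = 0.02297 K/W
ΣR = 9.829×10^-7 + 0.02297 = 0.02297 K/W
Q = ΔT/ΣR = (250.7 K − 288.9 K)/0.02297 = -1660 W
(Negative Q ⇒ heat flows inward; heat gain = 1660 W.)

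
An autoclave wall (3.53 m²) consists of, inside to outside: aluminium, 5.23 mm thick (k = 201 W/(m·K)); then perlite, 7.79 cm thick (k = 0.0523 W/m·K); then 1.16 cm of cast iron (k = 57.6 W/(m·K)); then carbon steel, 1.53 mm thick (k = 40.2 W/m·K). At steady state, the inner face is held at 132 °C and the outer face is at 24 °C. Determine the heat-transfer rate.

Series thermal resistances, inner to outer:
  R_aluminium = L/(kA) = 0.00523/(201·3.53) = 7.371×10^-6 K/W
  R_perlite = L/(kA) = 0.0779/(0.0523·3.53) = 0.4220 K/W
  R_cast iron = L/(kA) = 0.0116/(57.6·3.53) = 5.705×10^-5 K/W
  R_carbon steel = L/(kA) = 0.00153/(40.2·3.53) = 1.078×10^-5 K/W
ΣR = 7.371×10^-6 + 0.4220 + 5.705×10^-5 + 1.078×10^-5 = 0.4221 K/W
Q = ΔT/ΣR = (132 °C − 24 °C)/0.4221 = 256 W

Q = 256 W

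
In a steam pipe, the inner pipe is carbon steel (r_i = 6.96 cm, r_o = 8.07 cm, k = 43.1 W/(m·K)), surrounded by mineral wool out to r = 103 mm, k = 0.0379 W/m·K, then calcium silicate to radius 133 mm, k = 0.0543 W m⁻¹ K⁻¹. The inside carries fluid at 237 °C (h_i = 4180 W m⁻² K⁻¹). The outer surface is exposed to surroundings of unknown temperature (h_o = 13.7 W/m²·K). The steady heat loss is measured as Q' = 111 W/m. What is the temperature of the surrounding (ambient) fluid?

Sum the resistances:
  R'_conv,in = 1/(2πr h) = 1/(2π·0.0696·4180) = 5.471×10^-4 m·K/W
  R'_carbon steel = ln(0.0807/0.0696)/(2πk) = 0.1480/(2π·43.1) = 5.464×10^-4 m·K/W
  R'_mineral wool = ln(0.103/0.0807)/(2πk) = 0.2440/(2π·0.0379) = 1.025 m·K/W
  R'_calcium silicate = ln(0.133/0.103)/(2πk) = 0.2556/(2π·0.0543) = 0.7492 m·K/W
  R'_conv,out = 1/(2πr h) = 1/(2π·0.133·13.7) = 0.08735 m·K/W
ΣR = 1.862 m·K/W
ΔT = Q'·ΣR = 111 × 1.862 = 206.7 K
Heat flows outward, so T_out = T_in − ΔT = 237 − 206.7 = 30.3 °C

T_out = 30.3 °C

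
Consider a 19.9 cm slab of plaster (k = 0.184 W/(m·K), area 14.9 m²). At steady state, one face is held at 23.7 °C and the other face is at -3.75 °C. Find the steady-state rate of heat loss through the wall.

Q = 378 W

Q = kA·ΔT/L = 0.184 × 14.9 × |23.7 °C − -3.75 °C| / 0.199 = 378 W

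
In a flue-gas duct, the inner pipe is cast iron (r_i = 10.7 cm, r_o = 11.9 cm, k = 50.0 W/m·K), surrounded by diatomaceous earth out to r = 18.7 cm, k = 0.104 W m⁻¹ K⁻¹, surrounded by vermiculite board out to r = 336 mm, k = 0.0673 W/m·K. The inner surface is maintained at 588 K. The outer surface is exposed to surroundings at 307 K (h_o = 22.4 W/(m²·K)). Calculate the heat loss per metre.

Q' = 134 W/m

Treat each layer as a resistance in series:
  R'_cast iron = ln(0.119/0.107)/(2πk) = 0.1063/(2π·50.0) = 3.383×10^-4 m·K/W
  R'_diatomaceous earth = ln(0.187/0.119)/(2πk) = 0.4520/(2π·0.104) = 0.6917 m·K/W
  R'_vermiculite board = ln(0.336/0.187)/(2πk) = 0.5860/(2π·0.0673) = 1.386 m·K/W
  R'_conv,out = 1/(2πr h) = 1/(2π·0.336·22.4) = 0.02115 m·K/W
ΣR = 3.383×10^-4 + 0.6917 + 1.386 + 0.02115 = 2.099 m·K/W
Q' = ΔT/ΣR = (588 K − 307 K)/2.099 = 134 W/m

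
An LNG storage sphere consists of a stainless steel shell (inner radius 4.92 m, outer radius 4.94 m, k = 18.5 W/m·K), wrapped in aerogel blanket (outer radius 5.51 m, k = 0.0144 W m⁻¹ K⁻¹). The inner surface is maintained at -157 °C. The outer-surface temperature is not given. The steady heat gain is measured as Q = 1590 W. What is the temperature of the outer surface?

Series resistances:
  R_stainless steel = (1/4.92 − 1/4.94)/(4πk) = 8.229×10^-4/(4π·18.5) = 3.540×10^-6 K/W
  R_aerogel blanket = (1/4.94 − 1/5.51)/(4πk) = 0.02094/(4π·0.0144) = 0.1157 K/W
ΣR = 0.1157 K/W
ΔT = Q·ΣR = 1590 × 0.1157 = 184.0 K
Heat flows inward, so T_out = T_in + ΔT = -157 + 184.0 = 27.0 °C

T_out = 27.0 °C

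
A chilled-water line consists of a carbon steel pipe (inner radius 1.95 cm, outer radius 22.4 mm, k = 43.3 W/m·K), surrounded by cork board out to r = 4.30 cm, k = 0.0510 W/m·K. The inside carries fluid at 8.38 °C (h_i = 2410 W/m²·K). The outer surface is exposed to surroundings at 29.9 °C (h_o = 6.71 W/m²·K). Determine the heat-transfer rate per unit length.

Resistance network (inner→outer):
  R'_conv,in = 1/(2πr h) = 1/(2π·0.0195·2410) = 0.003387 m·K/W
  R'_carbon steel = ln(0.0224/0.0195)/(2πk) = 0.1386/(2π·43.3) = 5.096×10^-4 m·K/W
  R'_cork board = ln(0.0430/0.0224)/(2πk) = 0.6521/(2π·0.0510) = 2.035 m·K/W
  R'_conv,out = 1/(2πr h) = 1/(2π·0.0430·6.71) = 0.5516 m·K/W
ΣR = 0.003387 + 5.096×10^-4 + 2.035 + 0.5516 = 2.590 m·K/W
Q' = ΔT/ΣR = (8.38 °C − 29.9 °C)/2.590 = -8.31 W/m
(Negative Q' ⇒ heat flows inward; heat gain = 8.31 W/m.)

Q' = 8.31 W/m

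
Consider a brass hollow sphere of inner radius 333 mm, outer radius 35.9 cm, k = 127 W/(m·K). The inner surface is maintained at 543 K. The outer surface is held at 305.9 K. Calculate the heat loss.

Q = 1740 kW

Q = 4πk·ΔT/(1/r₁ − 1/r₂) = 4π × 127 × 237.1 / (1/0.333 − 1/0.359) = 1.74×10^6 W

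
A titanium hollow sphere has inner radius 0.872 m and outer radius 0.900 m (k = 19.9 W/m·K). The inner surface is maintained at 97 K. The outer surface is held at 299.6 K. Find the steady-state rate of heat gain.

Q = 1420 kW

Q = 4πk·ΔT/(1/r₁ − 1/r₂) = 4π × 19.9 × 202.6 / (1/0.872 − 1/0.900) = 1.42×10^6 W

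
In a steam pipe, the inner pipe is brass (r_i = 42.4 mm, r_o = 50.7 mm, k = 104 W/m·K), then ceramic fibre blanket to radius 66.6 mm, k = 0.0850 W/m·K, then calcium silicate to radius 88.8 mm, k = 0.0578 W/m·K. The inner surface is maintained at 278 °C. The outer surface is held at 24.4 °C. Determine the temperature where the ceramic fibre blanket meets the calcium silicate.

T = 179 °C

Resistance network (inner→outer):
  R'_brass = ln(0.0507/0.0424)/(2πk) = 0.1788/(2π·104) = 2.736×10^-4 m·K/W
  R'_ceramic fibre blanket = ln(0.0666/0.0507)/(2πk) = 0.2728/(2π·0.0850) = 0.5108 m·K/W
  R'_calcium silicate = ln(0.0888/0.0666)/(2πk) = 0.2877/(2π·0.0578) = 0.7921 m·K/W
ΣR = 2.736×10^-4 + 0.5108 + 0.7921 = 1.303 m·K/W
Q' = ΔT/ΣR = (278 °C − 24.4 °C)/1.303 = 194.6 W/m
From the inner boundary to the ceramic fibre blanket/calcium silicate interface, ΣR_partial = 0.5111 m·K/W.
T_interface = T_in − Q'·ΣR_partial = 278 °C − (194.6)(0.5111) = 179 °C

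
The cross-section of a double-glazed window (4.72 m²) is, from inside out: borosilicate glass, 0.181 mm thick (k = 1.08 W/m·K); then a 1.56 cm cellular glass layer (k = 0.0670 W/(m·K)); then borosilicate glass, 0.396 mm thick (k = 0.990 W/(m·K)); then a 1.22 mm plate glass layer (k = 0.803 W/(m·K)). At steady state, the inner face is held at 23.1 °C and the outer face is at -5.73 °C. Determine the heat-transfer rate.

Treat each layer as a resistance in series:
  R_borosilicate glass = L/(kA) = 1.81×10^-4/(1.08·4.72) = 3.551×10^-5 K/W
  R_cellular glass = L/(kA) = 0.0156/(0.0670·4.72) = 0.04933 K/W
  R_borosilicate glass = L/(kA) = 3.96×10^-4/(0.990·4.72) = 8.475×10^-5 K/W
  R_plate glass = L/(kA) = 0.00122/(0.803·4.72) = 3.219×10^-4 K/W
ΣR = 3.551×10^-5 + 0.04933 + 8.475×10^-5 + 3.219×10^-4 = 0.04977 K/W
Q = ΔT/ΣR = (23.1 °C − -5.73 °C)/0.04977 = 579 W

Q = 579 W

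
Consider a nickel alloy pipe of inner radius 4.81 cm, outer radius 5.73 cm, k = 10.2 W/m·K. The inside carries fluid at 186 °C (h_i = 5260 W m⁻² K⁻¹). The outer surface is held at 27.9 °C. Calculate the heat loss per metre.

Series thermal resistances, inner to outer:
  R'_conv,in = 1/(2πr h) = 1/(2π·0.0481·5260) = 6.291×10^-4 m·K/W
  R'_nickel alloy = ln(0.0573/0.0481)/(2πk) = 0.1750/(2π·10.2) = 0.002731 m·K/W
ΣR = 6.291×10^-4 + 0.002731 = 0.003360 m·K/W
Q' = ΔT/ΣR = (186 °C − 27.9 °C)/0.003360 = 47100 W/m

Q' = 47.1 kW/m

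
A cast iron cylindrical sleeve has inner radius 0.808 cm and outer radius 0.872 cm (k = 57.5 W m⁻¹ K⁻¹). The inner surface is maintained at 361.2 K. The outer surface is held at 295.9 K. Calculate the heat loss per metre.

Q' = 3.09×10^5 W/m

Q' = 2πk·ΔT/ln(r₂/r₁) = 2π × 57.5 × 65.3 / ln(0.00872/0.00808) = 3.09×10^5 W/m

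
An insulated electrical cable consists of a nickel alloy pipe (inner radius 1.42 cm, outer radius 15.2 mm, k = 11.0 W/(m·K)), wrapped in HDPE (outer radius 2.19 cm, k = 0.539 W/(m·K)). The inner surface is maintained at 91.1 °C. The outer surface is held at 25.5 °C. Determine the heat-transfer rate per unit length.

Treat each layer as a resistance in series:
  R'_nickel alloy = ln(0.0152/0.0142)/(2πk) = 0.06805/(2π·11.0) = 9.846×10^-4 m·K/W
  R'_HDPE = ln(0.0219/0.0152)/(2πk) = 0.3652/(2π·0.539) = 0.1078 m·K/W
ΣR = 9.846×10^-4 + 0.1078 = 0.1088 m·K/W
Q' = ΔT/ΣR = (91.1 °C − 25.5 °C)/0.1088 = 603 W/m

Q' = 603 W/m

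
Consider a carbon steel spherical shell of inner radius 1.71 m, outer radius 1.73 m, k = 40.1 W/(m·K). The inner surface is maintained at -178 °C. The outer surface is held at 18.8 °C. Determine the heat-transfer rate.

Q = 4πk·ΔT/(1/r₁ − 1/r₂) = 4π × 40.1 × 196.8 / (1/1.71 − 1/1.73) = 1.47×10^7 W

Q = 14700 kW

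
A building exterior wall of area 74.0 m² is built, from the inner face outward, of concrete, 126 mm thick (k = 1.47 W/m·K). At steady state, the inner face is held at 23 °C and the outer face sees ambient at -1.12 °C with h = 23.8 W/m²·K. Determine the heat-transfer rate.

Q = 14.0 kW

Treat each layer as a resistance in series:
  R_concrete = L/(kA) = 0.126/(1.47·74.0) = 0.001158 K/W
  R_conv,out = 1/(hA) = 1/(23.8·74.0) = 5.678×10^-4 K/W
ΣR = 0.001158 + 5.678×10^-4 = 0.001726 K/W
Q = ΔT/ΣR = (23 °C − -1.12 °C)/0.001726 = 14000 W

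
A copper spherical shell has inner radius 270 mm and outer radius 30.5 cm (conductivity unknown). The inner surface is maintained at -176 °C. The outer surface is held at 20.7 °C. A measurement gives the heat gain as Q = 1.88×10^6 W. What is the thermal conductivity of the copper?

k = 323 W/m·K

ΣR = ΔT/Q = |-176 − 20.7|/1.88×10^6 = 1.046×10^-4 K/W
(1/r₁−1/r₂)/(4πk) = 1.046×10^-4 ⇒ k = 0.4250/(4π·1.046×10^-4) = 323 W/m·K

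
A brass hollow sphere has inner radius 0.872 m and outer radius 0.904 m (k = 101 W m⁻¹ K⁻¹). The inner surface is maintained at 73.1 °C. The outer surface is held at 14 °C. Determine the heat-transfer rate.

Q = 4πk·ΔT/(1/r₁ − 1/r₂) = 4π × 101 × 59.1 / (1/0.872 − 1/0.904) = 1.85×10^6 W

Q = 1850 kW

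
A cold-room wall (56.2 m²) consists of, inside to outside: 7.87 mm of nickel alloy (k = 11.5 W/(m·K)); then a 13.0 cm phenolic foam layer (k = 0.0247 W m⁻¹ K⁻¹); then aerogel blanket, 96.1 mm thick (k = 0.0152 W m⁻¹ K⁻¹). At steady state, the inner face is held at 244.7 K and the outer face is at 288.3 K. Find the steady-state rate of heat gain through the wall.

Treat each layer as a resistance in series:
  R_nickel alloy = L/(kA) = 0.00787/(11.5·56.2) = 1.218×10^-5 K/W
  R_phenolic foam = L/(kA) = 0.130/(0.0247·56.2) = 0.09365 K/W
  R_aerogel blanket = L/(kA) = 0.0961/(0.0152·56.2) = 0.1125 K/W
ΣR = 1.218×10^-5 + 0.09365 + 0.1125 = 0.2062 K/W
Q = ΔT/ΣR = (244.7 K − 288.3 K)/0.2062 = -211 W
(Negative Q ⇒ heat flows inward; heat gain = 211 W.)

Q = 211 W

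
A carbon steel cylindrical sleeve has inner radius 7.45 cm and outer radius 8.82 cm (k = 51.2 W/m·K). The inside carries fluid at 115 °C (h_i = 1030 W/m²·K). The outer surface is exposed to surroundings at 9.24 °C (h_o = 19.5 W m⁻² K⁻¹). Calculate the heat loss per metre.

Treat each layer as a resistance in series:
  R'_conv,in = 1/(2πr h) = 1/(2π·0.0745·1030) = 0.002074 m·K/W
  R'_carbon steel = ln(0.0882/0.0745)/(2πk) = 0.1688/(2π·51.2) = 5.247×10^-4 m·K/W
  R'_conv,out = 1/(2πr h) = 1/(2π·0.0882·19.5) = 0.09254 m·K/W
ΣR = 0.002074 + 5.247×10^-4 + 0.09254 = 0.09514 m·K/W
Q' = ΔT/ΣR = (115 °C − 9.24 °C)/0.09514 = 1110 W/m

Q' = 1110 W/m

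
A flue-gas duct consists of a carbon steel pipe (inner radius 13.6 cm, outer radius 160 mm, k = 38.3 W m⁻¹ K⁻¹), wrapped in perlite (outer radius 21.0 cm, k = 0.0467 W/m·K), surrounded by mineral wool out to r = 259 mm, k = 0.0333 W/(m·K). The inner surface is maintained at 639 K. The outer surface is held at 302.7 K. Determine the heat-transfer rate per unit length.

Q' = 174 W/m

Series thermal resistances, inner to outer:
  R'_carbon steel = ln(0.160/0.136)/(2πk) = 0.1625/(2π·38.3) = 6.753×10^-4 m·K/W
  R'_perlite = ln(0.210/0.160)/(2πk) = 0.2719/(2π·0.0467) = 0.9268 m·K/W
  R'_mineral wool = ln(0.259/0.210)/(2πk) = 0.2097/(2π·0.0333) = 1.002 m·K/W
ΣR = 6.753×10^-4 + 0.9268 + 1.002 = 1.929 m·K/W
Q' = ΔT/ΣR = (639 K − 302.7 K)/1.929 = 174 W/m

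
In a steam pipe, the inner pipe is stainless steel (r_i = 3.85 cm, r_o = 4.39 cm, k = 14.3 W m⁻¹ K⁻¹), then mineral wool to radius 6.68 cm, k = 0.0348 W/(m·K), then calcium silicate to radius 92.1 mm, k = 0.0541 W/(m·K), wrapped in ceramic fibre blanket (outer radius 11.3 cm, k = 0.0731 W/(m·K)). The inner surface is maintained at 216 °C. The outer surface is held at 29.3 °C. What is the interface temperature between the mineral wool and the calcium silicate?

T = 108 °C

Resistance network (inner→outer):
  R'_stainless steel = ln(0.0439/0.0385)/(2πk) = 0.1313/(2π·14.3) = 0.001461 m·K/W
  R'_mineral wool = ln(0.0668/0.0439)/(2πk) = 0.4198/(2π·0.0348) = 1.920 m·K/W
  R'_calcium silicate = ln(0.0921/0.0668)/(2πk) = 0.3212/(2π·0.0541) = 0.9448 m·K/W
  R'_ceramic fibre blanket = ln(0.113/0.0921)/(2πk) = 0.2045/(2π·0.0731) = 0.4453 m·K/W
ΣR = 0.001461 + 1.920 + 0.9448 + 0.4453 = 3.312 m·K/W
Q' = ΔT/ΣR = (216 °C − 29.3 °C)/3.312 = 56.37 W/m
From the inner boundary to the mineral wool/calcium silicate interface, ΣR_partial = 1.921 m·K/W.
T_interface = T_in − Q'·ΣR_partial = 216 °C − (56.37)(1.921) = 108 °C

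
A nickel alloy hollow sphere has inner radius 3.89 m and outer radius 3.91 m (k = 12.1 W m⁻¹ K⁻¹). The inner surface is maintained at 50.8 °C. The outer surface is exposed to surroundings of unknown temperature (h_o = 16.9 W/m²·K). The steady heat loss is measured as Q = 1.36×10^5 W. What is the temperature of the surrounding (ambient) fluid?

T_out = 7.74 °C

Sum the resistances:
  R_nickel alloy = (1/3.89 − 1/3.91)/(4πk) = 0.001315/(4π·12.1) = 8.648×10^-6 K/W
  R_conv,out = 1/(4πr²h) = 1/(4π·3.91²·16.9) = 3.080×10^-4 K/W
ΣR = 3.166×10^-4 K/W
ΔT = Q·ΣR = 1.36×10^5 × 3.166×10^-4 = 43.06 K
Heat flows outward, so T_out = T_in − ΔT = 50.8 − 43.06 = 7.74 °C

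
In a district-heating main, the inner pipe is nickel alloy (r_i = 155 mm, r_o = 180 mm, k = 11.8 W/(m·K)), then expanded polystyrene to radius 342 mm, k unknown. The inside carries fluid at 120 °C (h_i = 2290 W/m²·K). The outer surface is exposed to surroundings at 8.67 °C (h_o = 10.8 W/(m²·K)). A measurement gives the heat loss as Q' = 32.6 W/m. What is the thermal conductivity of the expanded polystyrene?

k = 0.0303 W/m·K

ΣR = ΔT/Q' = |120 − 8.67|/32.6 = 3.415 m·K/W
Known resistances:
  R'_conv,in = 1/(2πr h) = 1/(2π·0.155·2290) = 4.484×10^-4 m·K/W
  R'_nickel alloy = ln(0.180/0.155)/(2πk) = 0.1495/(2π·11.8) = 0.002017 m·K/W
  R'_conv,out = 1/(2πr h) = 1/(2π·0.342·10.8) = 0.04309 m·K/W
R_expanded polystyrene = ΣR − ΣR_known = 3.415 − 0.04556 = 3.369 m·K/W
ln(r₂/r₁)/(2πk) = 3.369 ⇒ k = 0.6419/(2π·3.369) = 0.0303 W/m·K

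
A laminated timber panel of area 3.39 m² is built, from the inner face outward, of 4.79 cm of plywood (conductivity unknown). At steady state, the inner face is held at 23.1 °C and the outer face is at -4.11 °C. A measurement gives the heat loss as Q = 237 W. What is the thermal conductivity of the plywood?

ΣR = ΔT/Q = |23.1 − -4.11|/237 = 0.1148 K/W
L/(kA) = 0.1148 ⇒ k = 0.0479/(0.1148·3.39) = 0.123 W/m·K

k = 0.123 W/m·K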